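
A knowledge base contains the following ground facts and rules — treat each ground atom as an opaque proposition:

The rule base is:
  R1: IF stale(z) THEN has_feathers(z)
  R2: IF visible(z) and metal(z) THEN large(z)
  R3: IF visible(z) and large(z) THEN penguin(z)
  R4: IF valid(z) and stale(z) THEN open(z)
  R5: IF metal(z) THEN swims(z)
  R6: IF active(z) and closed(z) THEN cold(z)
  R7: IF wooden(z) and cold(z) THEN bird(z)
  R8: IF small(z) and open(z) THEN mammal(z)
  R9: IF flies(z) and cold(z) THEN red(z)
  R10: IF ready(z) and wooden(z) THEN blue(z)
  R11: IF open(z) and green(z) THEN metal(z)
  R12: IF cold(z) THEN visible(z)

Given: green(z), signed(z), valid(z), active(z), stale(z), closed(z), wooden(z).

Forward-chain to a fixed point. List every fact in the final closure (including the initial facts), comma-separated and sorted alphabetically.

Round 1: R1 [IF stale(z) THEN has_feathers(z)]; R4 [IF valid(z) and stale(z) THEN open(z)]; R6 [IF active(z) and closed(z) THEN cold(z)]. Adds has_feathers(z), open(z), cold(z).
Round 2: R7 [IF wooden(z) and cold(z) THEN bird(z)]; R11 [IF open(z) and green(z) THEN metal(z)]; R12 [IF cold(z) THEN visible(z)]. Adds bird(z), metal(z), visible(z).
Round 3: R2 [IF visible(z) and metal(z) THEN large(z)]; R5 [IF metal(z) THEN swims(z)]. Adds large(z), swims(z).
Round 4: R3 [IF visible(z) and large(z) THEN penguin(z)]. Adds penguin(z).

active(z), bird(z), closed(z), cold(z), green(z), has_feathers(z), large(z), metal(z), open(z), penguin(z), signed(z), stale(z), swims(z), valid(z), visible(z), wooden(z)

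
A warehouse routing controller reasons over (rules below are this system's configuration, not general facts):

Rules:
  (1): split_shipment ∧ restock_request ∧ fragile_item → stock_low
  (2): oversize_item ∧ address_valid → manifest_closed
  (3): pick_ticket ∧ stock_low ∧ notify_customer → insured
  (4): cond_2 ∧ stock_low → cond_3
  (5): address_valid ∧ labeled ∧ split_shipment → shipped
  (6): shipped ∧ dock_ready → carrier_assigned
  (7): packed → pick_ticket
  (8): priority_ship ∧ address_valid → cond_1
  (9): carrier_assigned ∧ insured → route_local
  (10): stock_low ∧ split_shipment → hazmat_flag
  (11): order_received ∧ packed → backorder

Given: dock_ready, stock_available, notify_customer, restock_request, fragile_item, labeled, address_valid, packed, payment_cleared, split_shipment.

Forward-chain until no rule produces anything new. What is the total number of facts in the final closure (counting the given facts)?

17

Round 1 — (1), (5), (7), derive stock_low, shipped, pick_ticket.
Round 2 — (3), (6), (10), derive insured, carrier_assigned, hazmat_flag.
Round 3 — (9), derive route_local.
Closure: {address_valid, carrier_assigned, dock_ready, fragile_item, hazmat_flag, insured, labeled, notify_customer, packed, payment_cleared, pick_ticket, restock_request, route_local, shipped, split_shipment, stock_available, stock_low} — 17 facts.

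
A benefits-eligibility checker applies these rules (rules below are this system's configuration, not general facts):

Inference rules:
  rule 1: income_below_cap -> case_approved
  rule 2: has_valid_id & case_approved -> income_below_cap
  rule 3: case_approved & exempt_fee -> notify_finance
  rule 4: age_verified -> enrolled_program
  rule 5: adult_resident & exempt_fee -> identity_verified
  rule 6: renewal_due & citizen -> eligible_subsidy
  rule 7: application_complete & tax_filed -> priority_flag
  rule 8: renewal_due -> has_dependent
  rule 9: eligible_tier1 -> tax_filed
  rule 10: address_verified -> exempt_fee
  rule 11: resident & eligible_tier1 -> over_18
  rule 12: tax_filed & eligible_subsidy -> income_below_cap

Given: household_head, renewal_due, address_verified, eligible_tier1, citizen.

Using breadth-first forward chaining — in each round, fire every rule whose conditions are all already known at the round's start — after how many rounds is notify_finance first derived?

[1] rule 6 [renewal_due & citizen -> eligible_subsidy]; rule 8 [renewal_due -> has_dependent]; rule 9 [eligible_tier1 -> tax_filed]; rule 10 [address_verified -> exempt_fee]. ⇒ new: eligible_subsidy, has_dependent, tax_filed, exempt_fee.
[2] rule 12 [tax_filed & eligible_subsidy -> income_below_cap]. ⇒ new: income_below_cap.
[3] rule 1 [income_below_cap -> case_approved]. ⇒ new: case_approved.
[4] rule 3 [case_approved & exempt_fee -> notify_finance]. ⇒ new: notify_finance.
notify_finance first appears in round 4.

4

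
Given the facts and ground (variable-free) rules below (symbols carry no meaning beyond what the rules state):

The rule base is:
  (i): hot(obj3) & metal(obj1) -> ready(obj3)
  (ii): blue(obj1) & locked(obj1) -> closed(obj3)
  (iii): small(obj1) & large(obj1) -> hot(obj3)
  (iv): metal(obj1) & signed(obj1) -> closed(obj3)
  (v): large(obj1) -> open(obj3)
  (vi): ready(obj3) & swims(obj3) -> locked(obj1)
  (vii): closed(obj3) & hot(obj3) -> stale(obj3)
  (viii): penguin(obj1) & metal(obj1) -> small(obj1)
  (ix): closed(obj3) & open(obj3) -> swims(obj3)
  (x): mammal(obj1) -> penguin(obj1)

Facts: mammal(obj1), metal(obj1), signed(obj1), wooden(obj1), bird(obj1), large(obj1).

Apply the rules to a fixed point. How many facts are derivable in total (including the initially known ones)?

15

Round 1 — (iv), (v), (x), derive closed(obj3), open(obj3), penguin(obj1).
Round 2 — (viii), (ix), derive small(obj1), swims(obj3).
Round 3 — (iii), derive hot(obj3).
Round 4 — (i), (vii), derive ready(obj3), stale(obj3).
Round 5 — (vi), derive locked(obj1).
Closure: {bird(obj1), closed(obj3), hot(obj3), large(obj1), locked(obj1), mammal(obj1), metal(obj1), open(obj3), penguin(obj1), ready(obj3), signed(obj1), small(obj1), stale(obj3), swims(obj3), wooden(obj1)} — 15 facts.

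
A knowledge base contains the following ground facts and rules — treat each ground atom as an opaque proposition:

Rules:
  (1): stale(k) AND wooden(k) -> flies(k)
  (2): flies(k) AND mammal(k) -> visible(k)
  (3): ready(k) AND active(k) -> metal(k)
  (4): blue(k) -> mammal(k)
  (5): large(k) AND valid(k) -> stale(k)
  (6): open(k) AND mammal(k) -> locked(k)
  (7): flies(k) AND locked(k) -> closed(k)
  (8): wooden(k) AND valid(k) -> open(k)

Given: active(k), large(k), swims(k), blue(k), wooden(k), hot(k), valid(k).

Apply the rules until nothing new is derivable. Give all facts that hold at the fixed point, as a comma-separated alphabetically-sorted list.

active(k), blue(k), closed(k), flies(k), hot(k), large(k), locked(k), mammal(k), open(k), stale(k), swims(k), valid(k), visible(k), wooden(k)

Round 1 — (4), (5), (8), derive mammal(k), stale(k), open(k).
Round 2 — (1), (6), derive flies(k), locked(k).
Round 3 — (2), (7), derive visible(k), closed(k).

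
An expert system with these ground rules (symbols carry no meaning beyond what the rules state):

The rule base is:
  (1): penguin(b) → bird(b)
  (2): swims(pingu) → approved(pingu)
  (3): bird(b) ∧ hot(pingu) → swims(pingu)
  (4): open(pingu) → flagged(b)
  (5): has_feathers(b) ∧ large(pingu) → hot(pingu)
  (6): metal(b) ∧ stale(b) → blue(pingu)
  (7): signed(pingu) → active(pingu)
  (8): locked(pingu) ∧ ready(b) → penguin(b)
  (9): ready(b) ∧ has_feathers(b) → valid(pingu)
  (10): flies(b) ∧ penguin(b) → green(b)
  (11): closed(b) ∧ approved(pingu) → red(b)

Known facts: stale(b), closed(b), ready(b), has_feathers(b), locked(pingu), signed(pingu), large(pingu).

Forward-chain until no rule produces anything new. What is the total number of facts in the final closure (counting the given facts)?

Round 1: (5) [has_feathers(b) ∧ large(pingu) → hot(pingu)]; (7) [signed(pingu) → active(pingu)]; (8) [locked(pingu) ∧ ready(b) → penguin(b)]; (9) [ready(b) ∧ has_feathers(b) → valid(pingu)]. Adds hot(pingu), active(pingu), penguin(b), valid(pingu).
Round 2: (1) [penguin(b) → bird(b)]. Adds bird(b).
Round 3: (3) [bird(b) ∧ hot(pingu) → swims(pingu)]. Adds swims(pingu).
Round 4: (2) [swims(pingu) → approved(pingu)]. Adds approved(pingu).
Round 5: (11) [closed(b) ∧ approved(pingu) → red(b)]. Adds red(b).
Closure: {active(pingu), approved(pingu), bird(b), closed(b), has_feathers(b), hot(pingu), large(pingu), locked(pingu), penguin(b), ready(b), red(b), signed(pingu), stale(b), swims(pingu), valid(pingu)} — 15 facts.

15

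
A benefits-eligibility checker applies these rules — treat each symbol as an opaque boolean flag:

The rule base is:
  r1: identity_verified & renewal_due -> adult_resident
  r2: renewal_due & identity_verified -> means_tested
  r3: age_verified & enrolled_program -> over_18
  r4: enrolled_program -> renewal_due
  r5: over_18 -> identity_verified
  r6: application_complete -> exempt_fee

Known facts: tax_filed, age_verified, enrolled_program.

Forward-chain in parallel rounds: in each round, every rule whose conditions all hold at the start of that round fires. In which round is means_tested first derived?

Round 1 fires r3, r4, giving over_18, renewal_due.
Round 2 fires r5, giving identity_verified.
Round 3 fires r1, r2, giving adult_resident, means_tested.
means_tested first appears in round 3.

3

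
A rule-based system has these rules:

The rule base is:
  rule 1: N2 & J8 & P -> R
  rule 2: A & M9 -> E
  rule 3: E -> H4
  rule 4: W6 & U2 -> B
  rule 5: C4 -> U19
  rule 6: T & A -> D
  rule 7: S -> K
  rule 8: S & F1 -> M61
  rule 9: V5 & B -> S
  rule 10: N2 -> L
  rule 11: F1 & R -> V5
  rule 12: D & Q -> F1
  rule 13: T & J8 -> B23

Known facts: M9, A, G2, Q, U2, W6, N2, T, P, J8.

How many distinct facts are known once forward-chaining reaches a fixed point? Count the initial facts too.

22

Round 1 — rule 1, rule 2, rule 4, rule 6, rule 10, rule 13, derive R, E, B, D, L, B23.
Round 2 — rule 3, rule 12, derive H4, F1.
Round 3 — rule 11, derive V5.
Round 4 — rule 9, derive S.
Round 5 — rule 7, rule 8, derive K, M61.
Closure: {A, B, B23, D, E, F1, G2, H4, J8, K, L, M61, M9, N2, P, Q, R, S, T, U2, V5, W6} — 22 facts.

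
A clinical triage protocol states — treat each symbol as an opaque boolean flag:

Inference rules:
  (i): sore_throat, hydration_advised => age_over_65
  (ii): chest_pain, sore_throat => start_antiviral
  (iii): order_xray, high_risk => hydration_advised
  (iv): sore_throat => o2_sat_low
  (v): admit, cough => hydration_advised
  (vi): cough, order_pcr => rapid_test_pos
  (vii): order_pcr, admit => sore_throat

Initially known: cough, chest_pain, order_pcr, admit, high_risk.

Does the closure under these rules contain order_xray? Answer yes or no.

[1] (v) [admit, cough => hydration_advised]; (vi) [cough, order_pcr => rapid_test_pos]; (vii) [order_pcr, admit => sore_throat]. ⇒ new: hydration_advised, rapid_test_pos, sore_throat.
[2] (i) [sore_throat, hydration_advised => age_over_65]; (ii) [chest_pain, sore_throat => start_antiviral]; (iv) [sore_throat => o2_sat_low]. ⇒ new: age_over_65, start_antiviral, o2_sat_low.
Fixed point reached. No rule has order_xray as a consequent, and it is not given.

no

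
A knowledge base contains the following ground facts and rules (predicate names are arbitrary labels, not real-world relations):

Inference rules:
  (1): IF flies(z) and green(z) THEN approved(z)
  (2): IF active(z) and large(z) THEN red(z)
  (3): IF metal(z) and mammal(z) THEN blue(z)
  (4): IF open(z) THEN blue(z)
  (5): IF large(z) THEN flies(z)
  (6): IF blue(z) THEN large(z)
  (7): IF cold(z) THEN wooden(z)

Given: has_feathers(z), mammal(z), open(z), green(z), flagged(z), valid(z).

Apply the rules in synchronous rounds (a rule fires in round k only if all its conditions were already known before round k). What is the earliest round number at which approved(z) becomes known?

4

[1] (4) [IF open(z) THEN blue(z)]. ⇒ new: blue(z).
[2] (6) [IF blue(z) THEN large(z)]. ⇒ new: large(z).
[3] (5) [IF large(z) THEN flies(z)]. ⇒ new: flies(z).
[4] (1) [IF flies(z) and green(z) THEN approved(z)]. ⇒ new: approved(z).
approved(z) first appears in round 4.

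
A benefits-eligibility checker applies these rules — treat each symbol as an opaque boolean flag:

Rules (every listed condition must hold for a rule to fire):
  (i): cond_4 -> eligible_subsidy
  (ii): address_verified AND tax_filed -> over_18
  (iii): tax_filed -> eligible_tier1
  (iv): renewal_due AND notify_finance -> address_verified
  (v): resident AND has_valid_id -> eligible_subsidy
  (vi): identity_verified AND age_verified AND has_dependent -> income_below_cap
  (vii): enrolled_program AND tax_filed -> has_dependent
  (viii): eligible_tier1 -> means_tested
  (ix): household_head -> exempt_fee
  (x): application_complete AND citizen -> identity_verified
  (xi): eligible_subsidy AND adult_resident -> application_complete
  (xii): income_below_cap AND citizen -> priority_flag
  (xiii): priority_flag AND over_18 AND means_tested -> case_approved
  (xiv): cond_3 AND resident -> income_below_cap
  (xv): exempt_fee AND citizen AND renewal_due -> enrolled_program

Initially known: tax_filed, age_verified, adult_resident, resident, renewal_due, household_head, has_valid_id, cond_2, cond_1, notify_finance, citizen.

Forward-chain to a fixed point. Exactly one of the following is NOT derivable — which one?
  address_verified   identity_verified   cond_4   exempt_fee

cond_4

Round 1 fires (iii), (iv), (v), (ix), giving eligible_tier1, address_verified, eligible_subsidy, exempt_fee.
Round 2 fires (ii), (viii), (xi), (xv), giving over_18, means_tested, application_complete, enrolled_program.
Round 3 fires (vii), (x), giving has_dependent, identity_verified.
Round 4 fires (vi), giving income_below_cap.
Round 5 fires (xii), giving priority_flag.
Round 6 fires (xiii), giving case_approved.
Derived: exempt_fee (round 1), address_verified (round 1), identity_verified (round 3). cond_4 never appears in any round.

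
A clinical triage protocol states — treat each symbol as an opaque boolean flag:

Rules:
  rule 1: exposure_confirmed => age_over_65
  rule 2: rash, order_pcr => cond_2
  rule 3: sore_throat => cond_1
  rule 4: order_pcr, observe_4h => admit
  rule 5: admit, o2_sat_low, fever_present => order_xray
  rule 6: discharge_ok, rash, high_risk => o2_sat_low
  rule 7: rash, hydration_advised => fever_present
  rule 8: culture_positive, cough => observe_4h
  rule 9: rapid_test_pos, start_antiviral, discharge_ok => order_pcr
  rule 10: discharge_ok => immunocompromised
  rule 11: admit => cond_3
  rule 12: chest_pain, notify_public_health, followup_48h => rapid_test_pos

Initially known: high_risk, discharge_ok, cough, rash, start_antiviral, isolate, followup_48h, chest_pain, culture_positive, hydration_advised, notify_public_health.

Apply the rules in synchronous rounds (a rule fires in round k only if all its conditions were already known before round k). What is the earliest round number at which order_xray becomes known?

4

Round 1 — rule 6, rule 7, rule 8, rule 10, rule 12, derive o2_sat_low, fever_present, observe_4h, immunocompromised, rapid_test_pos.
Round 2 — rule 9, derive order_pcr.
Round 3 — rule 2, rule 4, derive cond_2, admit.
Round 4 — rule 5, rule 11, derive order_xray, cond_3.
order_xray first appears in round 4.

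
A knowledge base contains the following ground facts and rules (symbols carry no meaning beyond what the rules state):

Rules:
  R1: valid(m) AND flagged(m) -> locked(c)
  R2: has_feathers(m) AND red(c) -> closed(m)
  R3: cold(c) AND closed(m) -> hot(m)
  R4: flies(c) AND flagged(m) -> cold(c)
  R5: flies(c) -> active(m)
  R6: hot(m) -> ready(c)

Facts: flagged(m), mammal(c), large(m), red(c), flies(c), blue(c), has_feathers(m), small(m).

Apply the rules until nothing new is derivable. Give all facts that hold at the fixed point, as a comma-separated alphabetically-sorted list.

active(m), blue(c), closed(m), cold(c), flagged(m), flies(c), has_feathers(m), hot(m), large(m), mammal(c), ready(c), red(c), small(m)

Round 1 — R2, R4, R5, derive closed(m), cold(c), active(m).
Round 2 — R3, derive hot(m).
Round 3 — R6, derive ready(c).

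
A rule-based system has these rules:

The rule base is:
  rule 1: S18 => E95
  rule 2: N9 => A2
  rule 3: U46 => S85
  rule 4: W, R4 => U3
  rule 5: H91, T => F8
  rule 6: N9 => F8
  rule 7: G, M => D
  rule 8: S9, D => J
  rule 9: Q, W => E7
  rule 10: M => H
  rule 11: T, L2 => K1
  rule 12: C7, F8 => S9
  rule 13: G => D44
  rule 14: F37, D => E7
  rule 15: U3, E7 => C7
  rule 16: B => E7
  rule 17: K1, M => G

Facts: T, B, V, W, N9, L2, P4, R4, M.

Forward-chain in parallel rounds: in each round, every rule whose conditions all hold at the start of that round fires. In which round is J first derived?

Round 1 — rule 2, rule 4, rule 6, rule 10, rule 11, rule 16, derive A2, U3, F8, H, K1, E7.
Round 2 — rule 15, rule 17, derive C7, G.
Round 3 — rule 7, rule 12, rule 13, derive D, S9, D44.
Round 4 — rule 8, derive J.
J first appears in round 4.

4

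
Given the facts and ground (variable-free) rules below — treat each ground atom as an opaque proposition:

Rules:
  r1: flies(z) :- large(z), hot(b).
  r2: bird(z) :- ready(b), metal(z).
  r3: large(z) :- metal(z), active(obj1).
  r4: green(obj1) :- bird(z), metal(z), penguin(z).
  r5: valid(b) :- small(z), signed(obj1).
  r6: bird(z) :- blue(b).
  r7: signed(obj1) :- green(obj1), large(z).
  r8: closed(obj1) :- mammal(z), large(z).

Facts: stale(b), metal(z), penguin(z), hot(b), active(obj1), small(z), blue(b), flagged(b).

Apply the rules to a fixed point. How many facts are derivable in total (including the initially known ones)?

14

Round 1: r3 [large(z) :- metal(z), active(obj1).]; r6 [bird(z) :- blue(b).]. Adds large(z), bird(z).
Round 2: r1 [flies(z) :- large(z), hot(b).]; r4 [green(obj1) :- bird(z), metal(z), penguin(z).]. Adds flies(z), green(obj1).
Round 3: r7 [signed(obj1) :- green(obj1), large(z).]. Adds signed(obj1).
Round 4: r5 [valid(b) :- small(z), signed(obj1).]. Adds valid(b).
Closure: {active(obj1), bird(z), blue(b), flagged(b), flies(z), green(obj1), hot(b), large(z), metal(z), penguin(z), signed(obj1), small(z), stale(b), valid(b)} — 14 facts.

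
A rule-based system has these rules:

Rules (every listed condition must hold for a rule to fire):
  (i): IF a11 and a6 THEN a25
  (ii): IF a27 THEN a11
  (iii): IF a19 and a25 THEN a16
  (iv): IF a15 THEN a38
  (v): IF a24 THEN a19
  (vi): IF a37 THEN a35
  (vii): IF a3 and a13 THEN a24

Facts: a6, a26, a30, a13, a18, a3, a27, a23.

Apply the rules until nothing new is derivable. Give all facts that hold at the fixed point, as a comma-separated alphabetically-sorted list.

a11, a13, a16, a18, a19, a23, a24, a25, a26, a27, a3, a30, a6

Round 1 — (ii), (vii), derive a11, a24.
Round 2 — (i), (v), derive a25, a19.
Round 3 — (iii), derive a16.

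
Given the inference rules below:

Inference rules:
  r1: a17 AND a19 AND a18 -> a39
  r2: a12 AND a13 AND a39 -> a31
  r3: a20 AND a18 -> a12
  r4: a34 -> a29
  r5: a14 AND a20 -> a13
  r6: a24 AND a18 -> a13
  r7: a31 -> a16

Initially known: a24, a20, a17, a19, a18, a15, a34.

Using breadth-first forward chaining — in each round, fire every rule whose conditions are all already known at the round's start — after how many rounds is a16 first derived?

3

Round 1 — r1, r3, r4, r6, derive a39, a12, a29, a13.
Round 2 — r2, derive a31.
Round 3 — r7, derive a16.
a16 first appears in round 3.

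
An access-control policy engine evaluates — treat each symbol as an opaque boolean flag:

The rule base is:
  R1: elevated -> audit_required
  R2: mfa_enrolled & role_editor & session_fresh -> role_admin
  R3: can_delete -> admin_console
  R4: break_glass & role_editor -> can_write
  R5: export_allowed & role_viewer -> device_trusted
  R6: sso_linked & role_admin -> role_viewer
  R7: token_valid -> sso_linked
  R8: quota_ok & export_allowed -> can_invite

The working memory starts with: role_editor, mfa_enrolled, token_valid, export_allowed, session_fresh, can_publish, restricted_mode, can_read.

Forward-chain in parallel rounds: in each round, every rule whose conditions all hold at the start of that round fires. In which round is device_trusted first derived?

Round 1 — R2, R7, derive role_admin, sso_linked.
Round 2 — R6, derive role_viewer.
Round 3 — R5, derive device_trusted.
device_trusted first appears in round 3.

3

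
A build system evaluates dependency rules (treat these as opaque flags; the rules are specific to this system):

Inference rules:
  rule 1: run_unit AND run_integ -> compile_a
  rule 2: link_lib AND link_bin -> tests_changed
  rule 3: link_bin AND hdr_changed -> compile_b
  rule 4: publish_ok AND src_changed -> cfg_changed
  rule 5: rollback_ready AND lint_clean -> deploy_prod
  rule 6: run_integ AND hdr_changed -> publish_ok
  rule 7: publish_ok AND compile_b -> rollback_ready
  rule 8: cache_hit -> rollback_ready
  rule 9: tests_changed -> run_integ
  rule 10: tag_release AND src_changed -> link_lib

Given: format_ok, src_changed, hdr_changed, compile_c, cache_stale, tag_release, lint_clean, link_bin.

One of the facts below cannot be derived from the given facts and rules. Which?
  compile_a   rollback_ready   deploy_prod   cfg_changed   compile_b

compile_a

Round 1: rule 3 [link_bin AND hdr_changed -> compile_b]; rule 10 [tag_release AND src_changed -> link_lib]. Adds compile_b, link_lib.
Round 2: rule 2 [link_lib AND link_bin -> tests_changed]. Adds tests_changed.
Round 3: rule 9 [tests_changed -> run_integ]. Adds run_integ.
Round 4: rule 6 [run_integ AND hdr_changed -> publish_ok]. Adds publish_ok.
Round 5: rule 4 [publish_ok AND src_changed -> cfg_changed]; rule 7 [publish_ok AND compile_b -> rollback_ready]. Adds cfg_changed, rollback_ready.
Round 6: rule 5 [rollback_ready AND lint_clean -> deploy_prod]. Adds deploy_prod.
Derived: deploy_prod (round 6), cfg_changed (round 5), compile_b (round 1), rollback_ready (round 5). compile_a never appears in any round.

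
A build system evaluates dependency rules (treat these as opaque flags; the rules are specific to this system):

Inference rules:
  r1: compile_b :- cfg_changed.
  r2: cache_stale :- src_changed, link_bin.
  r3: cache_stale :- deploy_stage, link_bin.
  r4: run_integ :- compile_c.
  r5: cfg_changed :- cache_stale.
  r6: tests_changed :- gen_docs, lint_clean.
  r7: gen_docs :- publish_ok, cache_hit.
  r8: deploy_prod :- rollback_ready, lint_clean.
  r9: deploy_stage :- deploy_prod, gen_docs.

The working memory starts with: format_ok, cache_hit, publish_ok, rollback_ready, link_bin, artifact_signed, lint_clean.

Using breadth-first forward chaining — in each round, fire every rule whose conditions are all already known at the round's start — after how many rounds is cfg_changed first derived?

4

Round 1: r7 [gen_docs :- publish_ok, cache_hit.]; r8 [deploy_prod :- rollback_ready, lint_clean.]. Adds gen_docs, deploy_prod.
Round 2: r6 [tests_changed :- gen_docs, lint_clean.]; r9 [deploy_stage :- deploy_prod, gen_docs.]. Adds tests_changed, deploy_stage.
Round 3: r3 [cache_stale :- deploy_stage, link_bin.]. Adds cache_stale.
Round 4: r5 [cfg_changed :- cache_stale.]. Adds cfg_changed.
cfg_changed first appears in round 4.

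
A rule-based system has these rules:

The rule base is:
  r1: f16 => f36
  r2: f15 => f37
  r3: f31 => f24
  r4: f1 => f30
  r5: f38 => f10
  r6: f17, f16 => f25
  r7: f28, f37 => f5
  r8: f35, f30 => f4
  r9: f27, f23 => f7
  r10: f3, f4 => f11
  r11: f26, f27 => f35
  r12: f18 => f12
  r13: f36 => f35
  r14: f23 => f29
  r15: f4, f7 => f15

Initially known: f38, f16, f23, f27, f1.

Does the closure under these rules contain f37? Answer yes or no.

yes

Round 1 — r1, r4, r5, r9, r14, derive f36, f30, f10, f7, f29.
Round 2 — r13, derive f35.
Round 3 — r8, derive f4.
Round 4 — r15, derive f15.
Round 5 — r2, derive f37.
f37 appears in round 5, so it is derivable.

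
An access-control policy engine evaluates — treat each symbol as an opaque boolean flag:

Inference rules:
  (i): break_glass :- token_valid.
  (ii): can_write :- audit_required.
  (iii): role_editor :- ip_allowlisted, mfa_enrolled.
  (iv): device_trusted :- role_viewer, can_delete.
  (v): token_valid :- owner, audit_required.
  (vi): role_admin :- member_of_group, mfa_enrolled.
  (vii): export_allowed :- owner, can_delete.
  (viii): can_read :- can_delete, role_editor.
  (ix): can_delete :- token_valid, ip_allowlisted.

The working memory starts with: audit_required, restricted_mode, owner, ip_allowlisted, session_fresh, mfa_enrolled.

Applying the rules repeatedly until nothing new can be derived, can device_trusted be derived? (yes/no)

no

Round 1 fires (ii), (iii), (v), giving can_write, role_editor, token_valid.
Round 2 fires (i), (ix), giving break_glass, can_delete.
Round 3 fires (vii), (viii), giving export_allowed, can_read.
Fixed point reached. device_trusted is concluded only by (iv); (iv) needs role_viewer (never derived).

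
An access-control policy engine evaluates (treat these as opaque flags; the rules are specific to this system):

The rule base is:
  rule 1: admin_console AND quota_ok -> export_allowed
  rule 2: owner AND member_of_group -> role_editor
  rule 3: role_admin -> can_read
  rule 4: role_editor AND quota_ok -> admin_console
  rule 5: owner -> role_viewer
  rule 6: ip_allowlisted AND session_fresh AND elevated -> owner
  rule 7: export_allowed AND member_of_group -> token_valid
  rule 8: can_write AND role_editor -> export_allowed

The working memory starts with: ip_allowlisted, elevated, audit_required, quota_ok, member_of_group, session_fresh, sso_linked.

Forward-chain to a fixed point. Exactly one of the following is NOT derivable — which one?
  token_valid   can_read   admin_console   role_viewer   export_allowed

Round 1: rule 6 [ip_allowlisted AND session_fresh AND elevated -> owner]. Adds owner.
Round 2: rule 2 [owner AND member_of_group -> role_editor]; rule 5 [owner -> role_viewer]. Adds role_editor, role_viewer.
Round 3: rule 4 [role_editor AND quota_ok -> admin_console]. Adds admin_console.
Round 4: rule 1 [admin_console AND quota_ok -> export_allowed]. Adds export_allowed.
Round 5: rule 7 [export_allowed AND member_of_group -> token_valid]. Adds token_valid.
Derived: export_allowed (round 4), role_viewer (round 2), admin_console (round 3), token_valid (round 5). can_read never appears in any round.

can_read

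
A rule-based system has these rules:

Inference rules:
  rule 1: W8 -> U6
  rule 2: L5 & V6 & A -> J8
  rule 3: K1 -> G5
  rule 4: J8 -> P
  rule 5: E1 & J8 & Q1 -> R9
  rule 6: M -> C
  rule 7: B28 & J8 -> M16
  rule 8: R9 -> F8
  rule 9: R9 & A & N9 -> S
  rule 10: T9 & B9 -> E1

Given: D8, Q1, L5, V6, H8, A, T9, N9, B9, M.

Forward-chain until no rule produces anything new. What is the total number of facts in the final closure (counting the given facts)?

Round 1 fires rule 2, rule 6, rule 10, giving J8, C, E1.
Round 2 fires rule 4, rule 5, giving P, R9.
Round 3 fires rule 8, rule 9, giving F8, S.
Closure: {A, B9, C, D8, E1, F8, H8, J8, L5, M, N9, P, Q1, R9, S, T9, V6} — 17 facts.

17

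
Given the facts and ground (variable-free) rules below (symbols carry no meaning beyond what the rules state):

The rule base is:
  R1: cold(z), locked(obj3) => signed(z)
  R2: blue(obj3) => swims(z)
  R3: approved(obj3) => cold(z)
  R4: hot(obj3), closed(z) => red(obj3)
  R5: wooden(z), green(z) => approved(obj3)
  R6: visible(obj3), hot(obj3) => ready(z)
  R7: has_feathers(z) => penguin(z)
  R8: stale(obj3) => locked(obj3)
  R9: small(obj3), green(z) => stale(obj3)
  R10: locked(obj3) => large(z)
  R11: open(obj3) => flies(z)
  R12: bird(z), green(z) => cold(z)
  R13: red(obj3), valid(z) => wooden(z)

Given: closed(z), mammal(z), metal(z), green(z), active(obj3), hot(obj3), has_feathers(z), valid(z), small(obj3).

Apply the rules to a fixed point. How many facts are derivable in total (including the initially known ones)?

18

Round 1: R4 [hot(obj3), closed(z) => red(obj3)]; R7 [has_feathers(z) => penguin(z)]; R9 [small(obj3), green(z) => stale(obj3)]. Adds red(obj3), penguin(z), stale(obj3).
Round 2: R8 [stale(obj3) => locked(obj3)]; R13 [red(obj3), valid(z) => wooden(z)]. Adds locked(obj3), wooden(z).
Round 3: R5 [wooden(z), green(z) => approved(obj3)]; R10 [locked(obj3) => large(z)]. Adds approved(obj3), large(z).
Round 4: R3 [approved(obj3) => cold(z)]. Adds cold(z).
Round 5: R1 [cold(z), locked(obj3) => signed(z)]. Adds signed(z).
Closure: {active(obj3), approved(obj3), closed(z), cold(z), green(z), has_feathers(z), hot(obj3), large(z), locked(obj3), mammal(z), metal(z), penguin(z), red(obj3), signed(z), small(obj3), stale(obj3), valid(z), wooden(z)} — 18 facts.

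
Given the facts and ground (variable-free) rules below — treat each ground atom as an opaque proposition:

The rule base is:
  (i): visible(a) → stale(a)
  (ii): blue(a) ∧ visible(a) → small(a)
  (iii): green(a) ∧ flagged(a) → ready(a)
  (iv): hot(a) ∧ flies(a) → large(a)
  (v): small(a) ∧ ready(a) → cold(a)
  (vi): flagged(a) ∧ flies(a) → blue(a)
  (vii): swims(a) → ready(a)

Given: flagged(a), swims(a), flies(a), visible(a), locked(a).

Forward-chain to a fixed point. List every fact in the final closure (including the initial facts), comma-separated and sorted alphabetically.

blue(a), cold(a), flagged(a), flies(a), locked(a), ready(a), small(a), stale(a), swims(a), visible(a)

Round 1 — (i), (vi), (vii), derive stale(a), blue(a), ready(a).
Round 2 — (ii), derive small(a).
Round 3 — (v), derive cold(a).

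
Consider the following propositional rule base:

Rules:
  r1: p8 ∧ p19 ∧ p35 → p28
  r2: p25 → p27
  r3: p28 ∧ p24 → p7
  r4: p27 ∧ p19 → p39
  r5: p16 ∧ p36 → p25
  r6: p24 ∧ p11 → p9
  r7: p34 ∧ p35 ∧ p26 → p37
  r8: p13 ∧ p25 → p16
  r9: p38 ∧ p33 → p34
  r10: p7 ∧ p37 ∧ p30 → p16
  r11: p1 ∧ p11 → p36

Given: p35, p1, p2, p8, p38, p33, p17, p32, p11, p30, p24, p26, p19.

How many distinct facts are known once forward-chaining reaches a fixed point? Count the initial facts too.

23

Round 1 fires r1, r6, r9, r11, giving p28, p9, p34, p36.
Round 2 fires r3, r7, giving p7, p37.
Round 3 fires r10, giving p16.
Round 4 fires r5, giving p25.
Round 5 fires r2, giving p27.
Round 6 fires r4, giving p39.
Closure: {p1, p11, p16, p17, p19, p2, p24, p25, p26, p27, p28, p30, p32, p33, p34, p35, p36, p37, p38, p39, p7, p8, p9} — 23 facts.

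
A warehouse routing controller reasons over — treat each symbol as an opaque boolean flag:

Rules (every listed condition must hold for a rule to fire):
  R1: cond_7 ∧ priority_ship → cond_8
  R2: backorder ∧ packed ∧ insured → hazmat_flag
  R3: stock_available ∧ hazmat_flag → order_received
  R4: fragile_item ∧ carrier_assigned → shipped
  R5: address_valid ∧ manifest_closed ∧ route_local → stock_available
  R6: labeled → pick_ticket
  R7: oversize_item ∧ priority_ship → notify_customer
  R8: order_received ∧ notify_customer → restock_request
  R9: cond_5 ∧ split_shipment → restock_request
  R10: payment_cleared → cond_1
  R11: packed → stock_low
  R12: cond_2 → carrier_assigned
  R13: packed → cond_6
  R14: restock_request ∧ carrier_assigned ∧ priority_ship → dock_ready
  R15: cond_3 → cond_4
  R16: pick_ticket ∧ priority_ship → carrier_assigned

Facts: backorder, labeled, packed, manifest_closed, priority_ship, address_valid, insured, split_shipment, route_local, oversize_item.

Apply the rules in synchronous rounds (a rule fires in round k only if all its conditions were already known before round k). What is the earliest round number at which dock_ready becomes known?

4

Round 1 fires R2, R5, R6, R7, R11, R13, giving hazmat_flag, stock_available, pick_ticket, notify_customer, stock_low, cond_6.
Round 2 fires R3, R16, giving order_received, carrier_assigned.
Round 3 fires R8, giving restock_request.
Round 4 fires R14, giving dock_ready.
dock_ready first appears in round 4.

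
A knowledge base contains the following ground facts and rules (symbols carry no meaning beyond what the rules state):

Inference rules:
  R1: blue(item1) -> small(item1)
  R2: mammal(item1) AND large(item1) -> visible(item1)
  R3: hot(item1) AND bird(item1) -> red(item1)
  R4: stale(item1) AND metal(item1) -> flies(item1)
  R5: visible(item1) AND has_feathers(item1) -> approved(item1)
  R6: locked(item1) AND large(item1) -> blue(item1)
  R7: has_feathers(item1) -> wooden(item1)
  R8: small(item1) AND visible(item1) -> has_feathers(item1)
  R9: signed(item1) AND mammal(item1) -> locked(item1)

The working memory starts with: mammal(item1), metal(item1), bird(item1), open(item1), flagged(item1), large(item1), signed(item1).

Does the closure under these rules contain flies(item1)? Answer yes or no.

no

[1] R2 [mammal(item1) AND large(item1) -> visible(item1)]; R9 [signed(item1) AND mammal(item1) -> locked(item1)]. ⇒ new: visible(item1), locked(item1).
[2] R6 [locked(item1) AND large(item1) -> blue(item1)]. ⇒ new: blue(item1).
[3] R1 [blue(item1) -> small(item1)]. ⇒ new: small(item1).
[4] R8 [small(item1) AND visible(item1) -> has_feathers(item1)]. ⇒ new: has_feathers(item1).
[5] R5 [visible(item1) AND has_feathers(item1) -> approved(item1)]; R7 [has_feathers(item1) -> wooden(item1)]. ⇒ new: approved(item1), wooden(item1).
Fixed point reached. flies(item1) is concluded only by R4; R4 needs stale(item1) (never derived).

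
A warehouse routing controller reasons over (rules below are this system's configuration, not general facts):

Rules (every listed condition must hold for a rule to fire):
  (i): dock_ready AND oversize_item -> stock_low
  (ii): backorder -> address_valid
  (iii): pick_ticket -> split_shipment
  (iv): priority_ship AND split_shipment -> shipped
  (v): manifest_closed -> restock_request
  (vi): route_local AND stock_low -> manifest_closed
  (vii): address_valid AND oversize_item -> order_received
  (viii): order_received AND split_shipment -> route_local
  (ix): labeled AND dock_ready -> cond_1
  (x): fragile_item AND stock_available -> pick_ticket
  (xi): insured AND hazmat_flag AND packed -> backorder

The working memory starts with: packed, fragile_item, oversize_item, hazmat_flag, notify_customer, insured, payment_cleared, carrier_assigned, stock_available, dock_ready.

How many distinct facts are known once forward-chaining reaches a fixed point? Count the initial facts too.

19

Round 1: (i) [dock_ready AND oversize_item -> stock_low]; (x) [fragile_item AND stock_available -> pick_ticket]; (xi) [insured AND hazmat_flag AND packed -> backorder]. Adds stock_low, pick_ticket, backorder.
Round 2: (ii) [backorder -> address_valid]; (iii) [pick_ticket -> split_shipment]. Adds address_valid, split_shipment.
Round 3: (vii) [address_valid AND oversize_item -> order_received]. Adds order_received.
Round 4: (viii) [order_received AND split_shipment -> route_local]. Adds route_local.
Round 5: (vi) [route_local AND stock_low -> manifest_closed]. Adds manifest_closed.
Round 6: (v) [manifest_closed -> restock_request]. Adds restock_request.
Closure: {address_valid, backorder, carrier_assigned, dock_ready, fragile_item, hazmat_flag, insured, manifest_closed, notify_customer, order_received, oversize_item, packed, payment_cleared, pick_ticket, restock_request, route_local, split_shipment, stock_available, stock_low} — 19 facts.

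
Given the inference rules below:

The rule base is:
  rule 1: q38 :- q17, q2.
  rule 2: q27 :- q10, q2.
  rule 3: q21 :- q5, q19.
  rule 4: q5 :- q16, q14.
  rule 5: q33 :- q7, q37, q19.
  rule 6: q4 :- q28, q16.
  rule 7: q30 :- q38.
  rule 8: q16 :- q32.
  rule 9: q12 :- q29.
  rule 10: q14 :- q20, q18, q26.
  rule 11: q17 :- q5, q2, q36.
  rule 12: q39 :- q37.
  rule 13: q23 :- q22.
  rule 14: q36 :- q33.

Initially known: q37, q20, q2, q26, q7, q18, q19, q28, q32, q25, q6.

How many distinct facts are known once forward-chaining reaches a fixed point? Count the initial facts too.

Round 1 — rule 5, rule 8, rule 10, rule 12, derive q33, q16, q14, q39.
Round 2 — rule 4, rule 6, rule 14, derive q5, q4, q36.
Round 3 — rule 3, rule 11, derive q21, q17.
Round 4 — rule 1, derive q38.
Round 5 — rule 7, derive q30.
Closure: {q14, q16, q17, q18, q19, q2, q20, q21, q25, q26, q28, q30, q32, q33, q36, q37, q38, q39, q4, q5, q6, q7} — 22 facts.

22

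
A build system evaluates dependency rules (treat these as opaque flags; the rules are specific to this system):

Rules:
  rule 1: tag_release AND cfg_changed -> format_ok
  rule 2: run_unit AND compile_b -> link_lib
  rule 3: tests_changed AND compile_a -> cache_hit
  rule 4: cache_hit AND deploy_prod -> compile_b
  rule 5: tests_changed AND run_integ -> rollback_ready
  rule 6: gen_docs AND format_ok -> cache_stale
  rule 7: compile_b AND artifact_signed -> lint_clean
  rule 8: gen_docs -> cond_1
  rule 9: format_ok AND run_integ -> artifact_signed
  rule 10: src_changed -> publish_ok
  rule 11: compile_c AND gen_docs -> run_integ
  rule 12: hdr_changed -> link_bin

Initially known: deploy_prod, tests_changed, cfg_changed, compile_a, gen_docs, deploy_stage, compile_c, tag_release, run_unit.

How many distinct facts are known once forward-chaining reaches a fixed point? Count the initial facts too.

[1] rule 1 [tag_release AND cfg_changed -> format_ok]; rule 3 [tests_changed AND compile_a -> cache_hit]; rule 8 [gen_docs -> cond_1]; rule 11 [compile_c AND gen_docs -> run_integ]. ⇒ new: format_ok, cache_hit, cond_1, run_integ.
[2] rule 4 [cache_hit AND deploy_prod -> compile_b]; rule 5 [tests_changed AND run_integ -> rollback_ready]; rule 6 [gen_docs AND format_ok -> cache_stale]; rule 9 [format_ok AND run_integ -> artifact_signed]. ⇒ new: compile_b, rollback_ready, cache_stale, artifact_signed.
[3] rule 2 [run_unit AND compile_b -> link_lib]; rule 7 [compile_b AND artifact_signed -> lint_clean]. ⇒ new: link_lib, lint_clean.
Closure: {artifact_signed, cache_hit, cache_stale, cfg_changed, compile_a, compile_b, compile_c, cond_1, deploy_prod, deploy_stage, format_ok, gen_docs, link_lib, lint_clean, rollback_ready, run_integ, run_unit, tag_release, tests_changed} — 19 facts.

19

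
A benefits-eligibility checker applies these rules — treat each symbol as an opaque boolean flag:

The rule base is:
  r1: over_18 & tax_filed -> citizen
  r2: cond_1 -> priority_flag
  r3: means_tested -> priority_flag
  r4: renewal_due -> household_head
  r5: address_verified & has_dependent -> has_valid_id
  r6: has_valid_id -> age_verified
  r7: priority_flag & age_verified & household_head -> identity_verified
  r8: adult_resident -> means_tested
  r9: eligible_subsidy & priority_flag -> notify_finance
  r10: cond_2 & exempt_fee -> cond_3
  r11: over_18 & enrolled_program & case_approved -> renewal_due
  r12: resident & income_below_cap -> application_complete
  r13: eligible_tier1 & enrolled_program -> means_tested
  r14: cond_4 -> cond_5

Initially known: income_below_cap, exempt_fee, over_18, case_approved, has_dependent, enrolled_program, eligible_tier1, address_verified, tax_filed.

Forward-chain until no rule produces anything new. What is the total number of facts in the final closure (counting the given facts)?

Round 1 fires r1, r5, r11, r13, giving citizen, has_valid_id, renewal_due, means_tested.
Round 2 fires r3, r4, r6, giving priority_flag, household_head, age_verified.
Round 3 fires r7, giving identity_verified.
Closure: {address_verified, age_verified, case_approved, citizen, eligible_tier1, enrolled_program, exempt_fee, has_dependent, has_valid_id, household_head, identity_verified, income_below_cap, means_tested, over_18, priority_flag, renewal_due, tax_filed} — 17 facts.

17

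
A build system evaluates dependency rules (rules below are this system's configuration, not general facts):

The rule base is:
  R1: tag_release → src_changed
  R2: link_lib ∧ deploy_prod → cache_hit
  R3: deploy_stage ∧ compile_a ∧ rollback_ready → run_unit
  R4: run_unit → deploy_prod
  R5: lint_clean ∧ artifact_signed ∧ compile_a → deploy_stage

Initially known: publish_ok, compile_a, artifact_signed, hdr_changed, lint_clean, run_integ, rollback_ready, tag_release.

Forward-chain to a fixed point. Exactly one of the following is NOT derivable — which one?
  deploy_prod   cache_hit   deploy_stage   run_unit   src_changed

Round 1: R1 [tag_release → src_changed]; R5 [lint_clean ∧ artifact_signed ∧ compile_a → deploy_stage]. New: src_changed, deploy_stage.
Round 2: R3 [deploy_stage ∧ compile_a ∧ rollback_ready → run_unit]. New: run_unit.
Round 3: R4 [run_unit → deploy_prod]. New: deploy_prod.
Derived: deploy_stage (round 1), run_unit (round 2), deploy_prod (round 3), src_changed (round 1). cache_hit never appears in any round.

cache_hit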